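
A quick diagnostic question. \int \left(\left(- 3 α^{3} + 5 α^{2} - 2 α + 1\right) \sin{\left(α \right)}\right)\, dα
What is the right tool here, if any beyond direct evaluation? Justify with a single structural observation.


Best approach: integration by parts — a polynomial factor - 3 α^{3} + 5 α^{2} - 2 α + 1 multiplies \sin{\left(α \right)}; differentiating - 3 α^{3} + 5 α^{2} - 2 α + 1 lowers its degree while \sin{\left(α \right)} integrates cleanly, so parts wins.


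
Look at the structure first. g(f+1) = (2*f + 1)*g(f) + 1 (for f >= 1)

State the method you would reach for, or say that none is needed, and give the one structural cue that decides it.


Technique: a summation factor — one-term recursion with variable weight 2*f + 1 is solved by product normalization, not by root-finding.


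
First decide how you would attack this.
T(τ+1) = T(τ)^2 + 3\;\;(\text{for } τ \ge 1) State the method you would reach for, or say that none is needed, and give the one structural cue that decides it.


Method: no special technique — the unknown sequence enters the update nonlinearly, so no linear method fits the recurrence as written — direct iteration remains.


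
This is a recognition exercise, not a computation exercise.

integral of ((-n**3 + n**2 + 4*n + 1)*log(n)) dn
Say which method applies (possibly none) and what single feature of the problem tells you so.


Diagnosis: integration by parts — choose u = log(n): one derivative turns the logarithm algebraic, and the remaining factor -n**3 + n**2 + 4*n + 1 integrates term by term under the power rule.


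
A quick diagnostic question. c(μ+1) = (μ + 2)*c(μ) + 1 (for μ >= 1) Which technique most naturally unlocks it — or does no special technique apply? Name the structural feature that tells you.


Technique: a summation factor — with the index-dependent coefficient μ + 2, dividing by the cumulative product turns the left side into a pure difference.


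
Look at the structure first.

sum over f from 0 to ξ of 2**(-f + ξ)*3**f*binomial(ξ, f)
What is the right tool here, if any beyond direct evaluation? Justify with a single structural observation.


Method: the binomial theorem — binomial coefficients against complementary powers of 3 and 2: recognize the binomial expansion and resum.


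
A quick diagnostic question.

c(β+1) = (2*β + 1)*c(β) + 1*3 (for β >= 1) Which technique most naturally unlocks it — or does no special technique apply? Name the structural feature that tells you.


Diagnosis: a summation factor — normalize by the running product of 2*β + 1: the left side becomes a difference, and differences sum.


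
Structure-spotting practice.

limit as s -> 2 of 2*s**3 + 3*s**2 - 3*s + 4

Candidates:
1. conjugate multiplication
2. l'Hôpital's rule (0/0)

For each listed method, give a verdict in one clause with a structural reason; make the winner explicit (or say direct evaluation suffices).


Technique: no special technique — no vanishing denominator and no indeterminate clash at the point — evaluation is immediate.
- conjugate multiplication — the conjugate move applies to radical differences, which this is not.
- l'Hôpital's rule (0/0): substituting the point gives a finite value outright — there is no indeterminate clash to repair.


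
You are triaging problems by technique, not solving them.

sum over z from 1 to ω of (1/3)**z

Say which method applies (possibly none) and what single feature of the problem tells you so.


Best approach: the geometric series formula — each term is 1/3 times the previous one, so the geometric-series formula applies directly.


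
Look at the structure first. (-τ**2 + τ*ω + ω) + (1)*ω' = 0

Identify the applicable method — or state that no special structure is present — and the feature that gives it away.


Technique: a linear integrating factor — the unknown enters only to the first power against a nonzero forcing term — the integrating-factor template applies directly.


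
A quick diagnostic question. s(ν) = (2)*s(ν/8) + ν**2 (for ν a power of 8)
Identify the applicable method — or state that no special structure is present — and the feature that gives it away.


Best approach: the master substitution — recursion at ν/8 is multiplicative in the index; logarithmic reindexing via ν = 8^m linearizes it.


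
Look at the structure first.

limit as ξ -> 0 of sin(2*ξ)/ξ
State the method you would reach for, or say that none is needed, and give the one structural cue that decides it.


Method: l'Hôpital's rule (0/0) — both numerator and denominator vanish at 0: the genuine 0/0 indeterminate that l'Hôpital exists for. The standard small-argument limits would also carry it; the rule is the systematic route.


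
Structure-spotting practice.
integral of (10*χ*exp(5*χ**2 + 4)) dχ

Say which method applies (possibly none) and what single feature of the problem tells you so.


Best approach: u-substitution — structure check: outer function, inner expression 5*χ**2 + 4, inner derivative as a factor — the classic u = 5*χ**2 + 4 pattern.


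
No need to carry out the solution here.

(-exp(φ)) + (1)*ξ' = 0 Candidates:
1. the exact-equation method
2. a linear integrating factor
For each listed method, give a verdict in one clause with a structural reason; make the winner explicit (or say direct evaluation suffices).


Technique: no special technique — the slope is a function of φ alone, so integrate both sides directly.
- the exact-equation method: no dependence on the unknown anywhere: exactness is a label without content here.
- a linear integrating factor — with the unknown absent the integrating factor is a formality; direct integration is the working structure.


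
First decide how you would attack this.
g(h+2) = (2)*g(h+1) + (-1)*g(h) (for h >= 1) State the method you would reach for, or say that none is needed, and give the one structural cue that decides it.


Technique: the characteristic-root method — every coefficient is a fixed number and the forcing is zero — substitute r^h and read off the root equation.


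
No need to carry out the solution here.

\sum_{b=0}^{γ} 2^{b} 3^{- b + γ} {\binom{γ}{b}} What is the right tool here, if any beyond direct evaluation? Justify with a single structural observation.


Best approach: the binomial theorem — binomial coefficients against complementary powers of 2 and 3: recognize the binomial expansion and resum.


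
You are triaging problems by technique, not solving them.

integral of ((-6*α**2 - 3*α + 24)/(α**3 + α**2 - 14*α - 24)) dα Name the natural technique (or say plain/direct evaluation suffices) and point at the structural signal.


Diagnosis: partial fractions — the integrand is a proper rational function and its denominator α**3 + α**2 - 14*α - 24 factors into distinct pieces, so it splits into simple fractions.


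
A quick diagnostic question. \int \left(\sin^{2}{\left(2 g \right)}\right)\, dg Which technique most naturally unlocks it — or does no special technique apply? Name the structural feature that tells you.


Best approach: a trigonometric identity — \sin^{2}{\left(2 g \right)} is an even power — the power-reduction identity rewrites it into first-degree cosines.


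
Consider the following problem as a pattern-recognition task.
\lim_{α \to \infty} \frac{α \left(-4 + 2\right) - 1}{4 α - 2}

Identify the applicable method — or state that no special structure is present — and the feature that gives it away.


Technique: dominant-term comparison — as α grows, only the highest-degree terms matter — compare leading terms and read the limit off. l'Hôpital's at-infinity variant applies to the expression viewed as a single quotient; the leading-term comparison is the direct route.


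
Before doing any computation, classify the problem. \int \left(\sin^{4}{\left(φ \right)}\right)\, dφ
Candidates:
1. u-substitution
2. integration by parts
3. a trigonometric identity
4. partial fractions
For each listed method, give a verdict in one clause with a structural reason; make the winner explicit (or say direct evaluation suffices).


Verdict: a trigonometric identity — reduce \sin^{4}{\left(φ \right)} with the power-reduction formula and the integral becomes first-degree trigonometry.
- u-substitution — no subexpression of the integrand pairs with its own derivative as a factor — individual terms may offer their own substitutions, but any change of variable covering the whole integral would have to be constructed from outside the expression.
- integration by parts — not the natural route: no polynomial-kernel product appears — a recursive parts reduction of the trigonometric product exists, but the identity rewrite is direct.
- a trigonometric identity: yes, a natural case for it.
- partial fractions: the expression is not a ratio of polynomials that decomposes further.


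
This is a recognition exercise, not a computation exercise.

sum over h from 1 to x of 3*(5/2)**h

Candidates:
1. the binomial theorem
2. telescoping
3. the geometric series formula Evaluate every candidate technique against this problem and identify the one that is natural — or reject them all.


Technique: the geometric series formula — each summand is the previous one scaled by 5/2; that constant multiplier is itself the geometric structure.
- the binomial theorem — no binomial coefficients pair up with complementary powers here.
- telescoping — writing out consecutive terms as given produces no pairwise cancellation.
- the geometric series formula: applies; the problem has the shape this method handles.


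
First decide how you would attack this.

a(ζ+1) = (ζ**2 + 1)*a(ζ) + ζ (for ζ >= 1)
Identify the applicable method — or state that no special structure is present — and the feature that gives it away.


Best approach: a summation factor — with the index-dependent coefficient ζ**2 + 1, dividing by the cumulative product turns the left side into a pure difference.


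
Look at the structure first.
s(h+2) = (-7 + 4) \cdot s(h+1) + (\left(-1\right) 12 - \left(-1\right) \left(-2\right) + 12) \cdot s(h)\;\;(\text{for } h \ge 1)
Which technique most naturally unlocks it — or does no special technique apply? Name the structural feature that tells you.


Method: the characteristic-root method — linear, homogeneous, constant coefficients: solutions of the form r^h exist — find the roots of the characteristic polynomial.


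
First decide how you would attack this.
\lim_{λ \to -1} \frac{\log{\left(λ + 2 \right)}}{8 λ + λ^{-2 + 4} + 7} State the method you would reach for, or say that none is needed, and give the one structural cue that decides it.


Technique: l'Hôpital's rule (0/0) — both numerator and denominator vanish at -1: the genuine 0/0 indeterminate that l'Hôpital exists for. Expanding numerator and denominator to first order gives the same value — the rule automates exactly that.


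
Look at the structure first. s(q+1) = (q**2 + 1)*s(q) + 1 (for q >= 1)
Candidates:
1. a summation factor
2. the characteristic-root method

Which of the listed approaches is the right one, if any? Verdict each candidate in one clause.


Technique: a summation factor — first-order, linear, moving coefficient q**2 + 1: the discrete analogue of an integrating factor handles it.
- a summation factor — yes — fits the structure here.
- the characteristic-root method: an index-dependent weight blocks the pure exponential ansatz.


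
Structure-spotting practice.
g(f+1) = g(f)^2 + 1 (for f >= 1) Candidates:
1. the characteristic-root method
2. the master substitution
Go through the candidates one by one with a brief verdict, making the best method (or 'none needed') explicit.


Best approach: no special technique — the update rule curves (it is not linear in the unknown sequence), so no superposition-based closed form attaches — iterate or study it directly.
- the characteristic-root method — the recursion is nonlinear in the sequence values, so no linear-modes ansatz applies.
- the master substitution — the recursion steps by a constant offset, so exponential reindexing is pointless.


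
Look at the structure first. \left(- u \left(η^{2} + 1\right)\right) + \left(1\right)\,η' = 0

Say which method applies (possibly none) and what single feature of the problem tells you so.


Method: separation of variables — solved for the derivative, the right side splits multiplicatively into a function of each variable alone — divide and integrate each side.


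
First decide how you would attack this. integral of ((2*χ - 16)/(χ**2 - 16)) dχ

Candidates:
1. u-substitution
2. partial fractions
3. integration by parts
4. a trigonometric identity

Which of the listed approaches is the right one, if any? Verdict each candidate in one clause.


Verdict: partial fractions — a proper rational integrand whose denominator splits into simpler factors — decompose into partial fractions first.
- u-substitution: no subexpression of the integrand serves as a whole-integral substitution inner — individual terms may offer their own, but none carries its derivative as a factor of the full integrand; a working change of variable would have to be constructed from outside the expression.
- partial fractions: a fit — the right tool for this form.
- integration by parts — there is no nonconstant-polynomial-times-kernel split with an exp, sine, cosine (degree-1 argument), or logarithm partner.
- a trigonometric identity — there is no trigonometric structure at all — the integrand carries no sine or cosine to rewrite.


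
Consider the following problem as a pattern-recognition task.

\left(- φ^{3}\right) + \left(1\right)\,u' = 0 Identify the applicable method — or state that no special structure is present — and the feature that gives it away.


Best approach: no special technique — the slope is a function of φ alone, so integrate both sides directly.


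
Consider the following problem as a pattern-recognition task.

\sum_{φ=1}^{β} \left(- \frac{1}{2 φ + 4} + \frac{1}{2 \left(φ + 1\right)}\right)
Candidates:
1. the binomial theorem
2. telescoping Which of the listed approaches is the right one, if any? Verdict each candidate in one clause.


Verdict: telescoping — consecutive terms evaluate one function at adjacent indices (\frac{1}{2 \left(φ + 1\right)} is its current value): one term's tail is the next term's head, so the chain collapses.
- the binomial theorem — the terms do not reassemble into a binomial power.
- telescoping — applicable, and directly so.


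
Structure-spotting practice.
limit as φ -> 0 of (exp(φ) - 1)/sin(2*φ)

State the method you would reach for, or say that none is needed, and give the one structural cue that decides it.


Technique: l'Hôpital's rule (0/0) — both numerator and denominator vanish at 0: the genuine 0/0 indeterminate that l'Hôpital exists for. Known elementary limits would finish this too — the rule just bypasses the case analysis.


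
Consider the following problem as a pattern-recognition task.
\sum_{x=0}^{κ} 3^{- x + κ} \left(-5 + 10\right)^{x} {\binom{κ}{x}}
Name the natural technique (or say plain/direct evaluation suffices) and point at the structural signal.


Technique: the binomial theorem — binomial coefficients against complementary powers of (-5 + 10) and 3: recognize the binomial expansion and resum.


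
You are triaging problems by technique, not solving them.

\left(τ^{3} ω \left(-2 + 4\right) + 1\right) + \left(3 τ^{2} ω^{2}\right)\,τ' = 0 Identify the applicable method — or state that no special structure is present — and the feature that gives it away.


Technique: the exact-equation method — equality of cross partials is the green light — assemble the potential function term by term.


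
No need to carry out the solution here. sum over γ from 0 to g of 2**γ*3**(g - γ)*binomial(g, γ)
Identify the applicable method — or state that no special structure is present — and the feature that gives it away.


Verdict: the binomial theorem — the summand is term γ of a binomial expansion in 2 and 3; the whole sum is a single power.


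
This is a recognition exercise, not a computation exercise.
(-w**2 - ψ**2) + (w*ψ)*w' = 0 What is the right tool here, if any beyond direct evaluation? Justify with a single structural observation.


Method: the homogeneous substitution — scaling ψ and w together leaves the slope fixed — it depends only on w/ψ, so substitute the ratio. A Bernoulli rewrite works here as the equation stands — the homogeneous substitution is the more immediate reading.


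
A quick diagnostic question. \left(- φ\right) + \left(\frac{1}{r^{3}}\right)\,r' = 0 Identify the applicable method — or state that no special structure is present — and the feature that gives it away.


Diagnosis: separation of variables — the slope splits multiplicatively: φ carrying all φ-dependence times r^{3} carrying all r-dependence — separate and integrate. The cross-partial test also passes here (vacuously, each side single-variable); the potential-function route would work, separation is simply more immediate.


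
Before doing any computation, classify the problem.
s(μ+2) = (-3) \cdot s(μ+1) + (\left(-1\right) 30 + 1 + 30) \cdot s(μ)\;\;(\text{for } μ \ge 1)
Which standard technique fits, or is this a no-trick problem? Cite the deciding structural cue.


Technique: the characteristic-root method — try a geometric ansatz r^μ: constant coefficients turn the recurrence into one polynomial equation in r.


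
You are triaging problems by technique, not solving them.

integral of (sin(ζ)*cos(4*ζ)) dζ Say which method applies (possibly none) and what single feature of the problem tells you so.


Verdict: a trigonometric identity — split sin(ζ)*cos(4*ζ) with the angle-addition identities: the resulting sum integrates term by term.


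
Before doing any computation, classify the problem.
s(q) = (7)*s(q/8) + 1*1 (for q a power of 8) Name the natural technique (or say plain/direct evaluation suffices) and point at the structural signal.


Diagnosis: the master substitution — the argument shrinks by the factor 8, so measure the index on a logarithmic scale and the recursion becomes a shift.


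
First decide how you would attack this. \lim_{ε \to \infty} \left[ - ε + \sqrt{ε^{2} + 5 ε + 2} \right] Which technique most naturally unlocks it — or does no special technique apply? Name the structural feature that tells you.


Method: conjugate multiplication — an infinity-minus-infinity difference with a surviving radical — multiply by the conjugate to cancel the divergence.


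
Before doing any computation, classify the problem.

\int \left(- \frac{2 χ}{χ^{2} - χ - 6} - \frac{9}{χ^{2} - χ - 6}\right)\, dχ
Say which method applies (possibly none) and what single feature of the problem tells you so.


Method: partial fractions — with χ^{2} - χ - 6 factorable and the degree on top strictly smaller, simple-fraction decomposition is immediate.


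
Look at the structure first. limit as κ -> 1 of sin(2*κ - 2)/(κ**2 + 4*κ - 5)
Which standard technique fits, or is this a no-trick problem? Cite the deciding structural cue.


Technique: l'Hôpital's rule (0/0) — the 0/0 form at 1 is the signature situation for l'Hôpital's rule. A first-order expansion at the point is an equally standard path; the rule packages it.


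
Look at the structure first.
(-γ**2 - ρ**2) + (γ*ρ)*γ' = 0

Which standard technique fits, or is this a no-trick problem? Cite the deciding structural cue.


Verdict: the homogeneous substitution — the slope's numerator and denominator share total degree; set v = γ/ρ and the equation drops to separable form. Rearranged, this also fits the Bernoulli template directly; the homogeneous substitution reads the structure without the rearrangement.


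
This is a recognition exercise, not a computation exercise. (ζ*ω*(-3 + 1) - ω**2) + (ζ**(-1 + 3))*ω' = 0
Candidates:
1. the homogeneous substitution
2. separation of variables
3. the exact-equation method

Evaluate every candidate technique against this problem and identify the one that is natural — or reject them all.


Verdict: the homogeneous substitution — solved for the derivative, the right side is unchanged under scaling ζ and ω together — it depends only on the ratio ω/ζ, so substitute a single ratio variable. This doubles as a Bernoulli equation in the unknown as written; the homogeneous route needs no setup at all.
- the homogeneous substitution — yes — fits the structure here.
- separation of variables — the two dependences are entangled, not a clean product of one-variable pieces.
- the exact-equation method: the cross partial derivatives disagree, so no single potential exists.


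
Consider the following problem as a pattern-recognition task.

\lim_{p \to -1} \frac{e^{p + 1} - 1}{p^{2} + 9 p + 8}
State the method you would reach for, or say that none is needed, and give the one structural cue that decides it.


Method: l'Hôpital's rule (0/0) — the 0/0 form at -1 is the signature situation for l'Hôpital's rule. Known elementary limits would finish this too — the rule just bypasses the case analysis.


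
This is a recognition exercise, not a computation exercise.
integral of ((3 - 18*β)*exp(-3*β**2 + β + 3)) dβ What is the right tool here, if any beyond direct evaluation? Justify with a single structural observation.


Technique: u-substitution — 3 - 18*β matches the derivative of -3*β**2 + β + 3 up to a constant; with u = -3*β**2 + β + 3 the whole integrand folds into a function of u alone.


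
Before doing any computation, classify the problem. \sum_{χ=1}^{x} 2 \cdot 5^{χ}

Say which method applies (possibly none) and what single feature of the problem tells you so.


Technique: the geometric series formula — check a ratio of consecutive terms: it is 5, independent of the index, so the geometric formula closes the sum.


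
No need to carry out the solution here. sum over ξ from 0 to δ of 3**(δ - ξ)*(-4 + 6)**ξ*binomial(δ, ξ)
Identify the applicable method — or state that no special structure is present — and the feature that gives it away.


Diagnosis: the binomial theorem — terms weighting binomial(δ, ξ) against matched powers of (-4 + 6) and 3 reassemble into ((-4 + 6) + 3)^δ by the binomial theorem.


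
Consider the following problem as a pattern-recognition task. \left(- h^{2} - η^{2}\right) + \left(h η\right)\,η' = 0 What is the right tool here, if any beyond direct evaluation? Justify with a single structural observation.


Technique: the homogeneous substitution — the slope's numerator and denominator share total degree; set v = η/h and the equation drops to separable form. A Bernoulli substitution is a fair alternative on this equation directly; the homogeneous reading takes it as given.


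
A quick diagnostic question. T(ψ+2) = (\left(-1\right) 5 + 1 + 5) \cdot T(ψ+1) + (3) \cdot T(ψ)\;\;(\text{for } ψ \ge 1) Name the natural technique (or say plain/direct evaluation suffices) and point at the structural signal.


Verdict: the characteristic-root method — shift-invariance with fixed coefficients calls for exponential trials; the characteristic polynomial finds every r^ψ.


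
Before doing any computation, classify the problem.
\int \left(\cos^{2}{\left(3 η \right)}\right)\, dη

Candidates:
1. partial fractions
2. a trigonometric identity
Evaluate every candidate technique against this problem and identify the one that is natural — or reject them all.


Diagnosis: a trigonometric identity — apply power reduction to \cos^{2}{\left(3 η \right)}; each application halves the trigonometric degree.
- partial fractions — there is no rational-function structure to decompose.
- a trigonometric identity — applicable, and directly so.


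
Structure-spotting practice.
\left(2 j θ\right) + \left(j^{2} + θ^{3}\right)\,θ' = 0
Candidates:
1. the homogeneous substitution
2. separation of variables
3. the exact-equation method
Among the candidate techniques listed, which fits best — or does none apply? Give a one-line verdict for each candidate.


Technique: the exact-equation method — check exactness first: here it holds (2 j θ, j^{2} + θ^{3} have matching cross partials), so no integrating factor is needed.
- the homogeneous substitution: the slope changes under joint rescaling, failing the degree-zero test.
- separation of variables: the two dependences are entangled, not a clean product of one-variable pieces.
- the exact-equation method — applicable, and directly so.


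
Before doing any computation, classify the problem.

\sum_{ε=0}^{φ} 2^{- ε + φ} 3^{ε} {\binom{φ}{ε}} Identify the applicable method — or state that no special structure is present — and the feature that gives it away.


Technique: the binomial theorem — binomial coefficients against complementary powers of 3 and 2: recognize the binomial expansion and resum.


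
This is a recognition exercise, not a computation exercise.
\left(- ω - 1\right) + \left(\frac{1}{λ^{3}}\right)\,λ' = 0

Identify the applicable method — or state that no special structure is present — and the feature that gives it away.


Method: separation of variables — all dependence on the two variables factors apart, the defining separable shape. The cross-partial test also passes here (vacuously, each side single-variable); the potential-function route would work, separation is simply more immediate.


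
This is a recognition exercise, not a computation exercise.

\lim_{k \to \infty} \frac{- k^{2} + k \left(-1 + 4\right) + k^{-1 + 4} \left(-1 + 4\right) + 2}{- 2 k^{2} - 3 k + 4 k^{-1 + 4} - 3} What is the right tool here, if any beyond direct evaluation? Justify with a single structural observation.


Method: dominant-term comparison — divide through by the highest power of k; every lower-order term dies and the dominant terms decide the limit. Differentiating the expression as a single quotient would eventually settle it as well; matching dominant growth settles it immediately.


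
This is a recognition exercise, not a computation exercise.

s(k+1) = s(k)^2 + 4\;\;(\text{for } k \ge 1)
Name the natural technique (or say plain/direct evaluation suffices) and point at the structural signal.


Best approach: no special technique — this one you iterate or analyze qualitatively: the nonlinearity defeats linear solution methods.


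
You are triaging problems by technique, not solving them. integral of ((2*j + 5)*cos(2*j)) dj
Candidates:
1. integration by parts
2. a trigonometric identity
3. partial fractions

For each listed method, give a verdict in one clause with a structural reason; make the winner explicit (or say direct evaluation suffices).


Method: integration by parts — a polynomial 2*j + 5 against the kernel cos(2*j) is the signature bounded-ladder case for integration by parts.
- integration by parts — a fit — the right tool for this form.
- a trigonometric identity — no identity rewrites this into an easier trigonometric form.
- partial fractions: there is no rational-function structure to decompose.


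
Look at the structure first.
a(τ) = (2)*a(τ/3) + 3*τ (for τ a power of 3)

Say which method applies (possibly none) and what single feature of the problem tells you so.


Best approach: the master substitution — divide-the-index recursion (τ/3 inside the call) straightens out once the index is rewritten as 3^m.


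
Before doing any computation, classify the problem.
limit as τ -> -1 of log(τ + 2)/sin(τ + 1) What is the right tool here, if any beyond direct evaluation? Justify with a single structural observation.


Best approach: l'Hôpital's rule (0/0) — numerator and denominator both vanish at -1 — a genuine 0/0 form, which is exactly when l'Hôpital applies. A local series expansion at the point resolves it as well; the rule is the packaged version of that step.


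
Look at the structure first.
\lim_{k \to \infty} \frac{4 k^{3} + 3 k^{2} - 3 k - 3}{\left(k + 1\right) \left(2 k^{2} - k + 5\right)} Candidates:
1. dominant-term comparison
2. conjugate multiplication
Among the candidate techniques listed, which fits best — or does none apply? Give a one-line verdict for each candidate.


Best approach: dominant-term comparison — as k grows, only the highest-degree terms matter — compare leading terms and read the limit off.
- dominant-term comparison — a fit — the right tool for this form.
- conjugate multiplication: multiplying by a conjugate would not remove any indeterminacy here.


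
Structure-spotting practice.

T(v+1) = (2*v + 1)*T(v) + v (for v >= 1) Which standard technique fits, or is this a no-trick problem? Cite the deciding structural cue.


Verdict: a summation factor — because the multiplier 2*v + 1 is index-dependent, divide through by its running product and sum the resulting differences.


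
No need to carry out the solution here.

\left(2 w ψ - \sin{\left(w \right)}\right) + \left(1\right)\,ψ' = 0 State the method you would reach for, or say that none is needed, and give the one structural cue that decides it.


Diagnosis: a linear integrating factor — linear in the unknown with genuine forcing: multiply through by the exponential of the integrated coefficient and the left side closes into one derivative.


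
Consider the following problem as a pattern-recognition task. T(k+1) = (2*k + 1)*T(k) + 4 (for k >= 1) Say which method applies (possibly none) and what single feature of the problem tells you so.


Method: a summation factor — it is first-order linear but the coefficient 2*k + 1 depends on the index, so multiply through by a summation factor to telescope it.


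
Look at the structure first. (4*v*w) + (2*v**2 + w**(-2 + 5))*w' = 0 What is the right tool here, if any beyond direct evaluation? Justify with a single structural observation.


Diagnosis: the exact-equation method — equality of cross partials is the green light — assemble the potential function term by term.


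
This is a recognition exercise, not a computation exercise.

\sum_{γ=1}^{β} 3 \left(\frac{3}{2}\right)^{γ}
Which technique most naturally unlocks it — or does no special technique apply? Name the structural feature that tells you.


Method: the geometric series formula — term-over-term division gives \frac{3}{2} every time — index-free ratio, geometric sum formula applies.


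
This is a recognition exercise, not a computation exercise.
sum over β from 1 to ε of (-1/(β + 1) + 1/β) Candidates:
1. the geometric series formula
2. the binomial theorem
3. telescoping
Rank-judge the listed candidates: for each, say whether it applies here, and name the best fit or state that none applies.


Verdict: telescoping — consecutive terms evaluate one function at adjacent indices (1/β is its current value): one term's tail is the next term's head, so the chain collapses.
- the geometric series formula: there is no constant term-to-term ratio.
- the binomial theorem: the terms do not reassemble into a binomial power.
- telescoping — a fit — the right tool for this form.


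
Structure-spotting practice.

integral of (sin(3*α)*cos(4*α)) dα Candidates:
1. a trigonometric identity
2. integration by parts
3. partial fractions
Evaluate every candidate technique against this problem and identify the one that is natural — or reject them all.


Verdict: a trigonometric identity — mixed-frequency products such as sin(3*α)*cos(4*α) are designed for the product-to-sum formula.
- a trigonometric identity: a fit — the right tool for this form.
- integration by parts: not the natural route: no polynomial-kernel product appears — a recursive parts reduction of the trigonometric product exists, but the identity rewrite is direct.
- partial fractions: there is no rational-function structure to decompose.


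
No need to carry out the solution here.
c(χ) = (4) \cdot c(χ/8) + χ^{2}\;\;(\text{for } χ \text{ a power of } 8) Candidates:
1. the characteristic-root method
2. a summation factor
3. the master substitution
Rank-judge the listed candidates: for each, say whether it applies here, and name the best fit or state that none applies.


Verdict: the master substitution — treat m = log base 8 of χ as the new clock: one recursion step advances m by one while χ scales by 8.
- the characteristic-root method: the recursion divides its index rather than shifting it — outside the constant-shift family the root method covers.
- a summation factor: a divided-index call is outside the fixed-shift first-order family a summation factor normalizes.
- the master substitution: yes — fits the structure here.


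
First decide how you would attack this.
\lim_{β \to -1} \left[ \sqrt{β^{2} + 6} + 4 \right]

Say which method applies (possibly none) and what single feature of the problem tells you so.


Best approach: no special technique — the function is continuous at -1; evaluation is itself the limit, no machinery required.


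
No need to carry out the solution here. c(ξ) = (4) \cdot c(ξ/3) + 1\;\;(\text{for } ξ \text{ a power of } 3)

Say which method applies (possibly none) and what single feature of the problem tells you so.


Verdict: the master substitution — treat m = log base 3 of ξ as the new clock: one recursion step advances m by one while ξ scales by 3.


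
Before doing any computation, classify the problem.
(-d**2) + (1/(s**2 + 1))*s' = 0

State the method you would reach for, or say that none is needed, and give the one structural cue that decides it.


Technique: separation of variables — solved for the derivative, the right side factors as d**2 times s**2 + 1 — all d-dependence separates from all s-dependence. The cross-partial test also passes here (vacuously, each side single-variable); the potential-function route would work, separation is simply more immediate.


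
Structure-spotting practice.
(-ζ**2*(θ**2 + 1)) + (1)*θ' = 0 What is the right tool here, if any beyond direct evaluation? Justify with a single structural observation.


Diagnosis: separation of variables — the slope splits multiplicatively: ζ**2 carrying all ζ-dependence times θ**2 + 1 carrying all θ-dependence — separate and integrate.


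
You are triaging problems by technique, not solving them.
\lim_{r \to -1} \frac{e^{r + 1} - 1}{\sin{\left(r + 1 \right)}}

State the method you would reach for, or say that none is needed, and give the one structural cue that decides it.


Technique: l'Hôpital's rule (0/0) — substituting -1 gives 0 over 0; differentiate top and bottom once and re-evaluate. Expanding numerator and denominator to first order gives the same value — the rule automates exactly that.


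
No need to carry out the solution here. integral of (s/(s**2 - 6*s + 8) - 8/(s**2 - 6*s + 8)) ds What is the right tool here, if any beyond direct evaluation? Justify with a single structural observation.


Technique: partial fractions — rational integrand, reducible denominator s**2 - 6*s + 8: decompose first, integrate second.


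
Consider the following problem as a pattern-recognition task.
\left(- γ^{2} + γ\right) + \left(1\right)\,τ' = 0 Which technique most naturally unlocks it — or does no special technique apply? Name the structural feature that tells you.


Verdict: no special technique — the slope is a pure function of γ; integrate both sides and be done.


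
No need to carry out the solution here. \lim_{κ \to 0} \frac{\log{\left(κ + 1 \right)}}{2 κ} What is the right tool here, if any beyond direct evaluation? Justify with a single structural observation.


Best approach: l'Hôpital's rule (0/0) — the 0/0 form at 0 is the signature situation for l'Hôpital's rule. Known elementary limits would finish this too — the rule just bypasses the case analysis.


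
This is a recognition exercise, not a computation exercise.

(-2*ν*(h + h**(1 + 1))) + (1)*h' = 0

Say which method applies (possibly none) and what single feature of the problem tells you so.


Best approach: separation of variables — solved for the derivative, the right side splits multiplicatively into a function of each variable alone — divide and integrate each side. A Bernoulli rewrite would carry it as the equation stands — separating the variables needs no rearrangement either.


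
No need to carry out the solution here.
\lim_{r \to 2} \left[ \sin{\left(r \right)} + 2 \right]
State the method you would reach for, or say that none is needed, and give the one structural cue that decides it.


Diagnosis: no special technique — no zero denominators, no indeterminate clash at 2 — substitute and read off the value.


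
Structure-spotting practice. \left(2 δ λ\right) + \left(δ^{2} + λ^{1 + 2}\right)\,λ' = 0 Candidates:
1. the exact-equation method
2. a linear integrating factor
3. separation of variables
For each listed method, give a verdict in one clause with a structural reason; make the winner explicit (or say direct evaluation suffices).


Method: the exact-equation method — equality of cross partials is the green light — assemble the potential function term by term.
- the exact-equation method: applicable, and directly so.
- a linear integrating factor: the unknown enters nonlinearly (through a power, a denominator, or a transcendental function), which the linear integrating-factor recipe cannot absorb as-is — any repair would come from a preliminary substitution, not the factor.
- separation of variables — no division isolates the independent variable from the unknown.


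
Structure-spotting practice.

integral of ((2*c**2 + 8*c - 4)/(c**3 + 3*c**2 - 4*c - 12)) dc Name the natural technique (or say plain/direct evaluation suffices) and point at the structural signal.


Best approach: partial fractions — the bottom factors while the top stays lower-degree — split into simple fractions and integrate piece by piece.


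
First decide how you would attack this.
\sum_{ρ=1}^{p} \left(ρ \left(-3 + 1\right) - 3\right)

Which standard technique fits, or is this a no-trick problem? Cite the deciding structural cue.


Method: no special technique — Faulhaber territory: sum each constant-multiple power of ρ with its closed-form formula, no trick required.


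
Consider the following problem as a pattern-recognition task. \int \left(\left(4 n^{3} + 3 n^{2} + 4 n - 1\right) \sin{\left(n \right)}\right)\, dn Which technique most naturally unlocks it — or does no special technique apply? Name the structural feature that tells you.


Technique: integration by parts — a polynomial factor 4 n^{3} + 3 n^{2} + 4 n - 1 multiplies \sin{\left(n \right)}; differentiating 4 n^{3} + 3 n^{2} + 4 n - 1 lowers its degree while \sin{\left(n \right)} integrates cleanly, so parts wins.


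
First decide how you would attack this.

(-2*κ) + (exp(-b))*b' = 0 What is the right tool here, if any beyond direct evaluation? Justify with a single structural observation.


Diagnosis: separation of variables — solved for the derivative, the right side splits multiplicatively into a function of each variable alone — divide and integrate each side. The equation is exact as it stands too — a potential function exists — though separation reads the split structure directly.


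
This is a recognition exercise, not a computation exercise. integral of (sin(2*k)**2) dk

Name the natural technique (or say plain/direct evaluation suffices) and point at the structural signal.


Method: a trigonometric identity — sin(2*k)**2 calls for power reduction: rewrite via double angles before any antiderivative is attempted.


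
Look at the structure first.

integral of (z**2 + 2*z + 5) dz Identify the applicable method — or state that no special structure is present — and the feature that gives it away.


Diagnosis: no special technique — the integrand is a sum of constant multiples of powers of z — integrate term by term.
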